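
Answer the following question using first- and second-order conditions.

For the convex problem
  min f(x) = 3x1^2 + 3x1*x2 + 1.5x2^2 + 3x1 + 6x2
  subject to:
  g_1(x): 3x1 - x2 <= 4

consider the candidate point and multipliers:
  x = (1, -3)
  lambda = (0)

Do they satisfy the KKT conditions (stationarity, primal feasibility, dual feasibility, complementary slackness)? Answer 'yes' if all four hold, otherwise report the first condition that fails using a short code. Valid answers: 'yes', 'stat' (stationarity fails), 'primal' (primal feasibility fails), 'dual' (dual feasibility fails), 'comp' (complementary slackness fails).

Gradient of f: grad f(x) = Q x + c = (0, 0)
Constraint values g_i(x) = a_i^T x - b_i:
  g_1((1, -3)) = 2
Stationarity residual: grad f(x) + sum_i lambda_i a_i = (0, 0)
  -> stationarity OK
Primal feasibility (all g_i <= 0): FAILS
Dual feasibility (all lambda_i >= 0): OK
Complementary slackness (lambda_i * g_i(x) = 0 for all i): OK

Verdict: the first failing condition is primal_feasibility -> primal.

primal


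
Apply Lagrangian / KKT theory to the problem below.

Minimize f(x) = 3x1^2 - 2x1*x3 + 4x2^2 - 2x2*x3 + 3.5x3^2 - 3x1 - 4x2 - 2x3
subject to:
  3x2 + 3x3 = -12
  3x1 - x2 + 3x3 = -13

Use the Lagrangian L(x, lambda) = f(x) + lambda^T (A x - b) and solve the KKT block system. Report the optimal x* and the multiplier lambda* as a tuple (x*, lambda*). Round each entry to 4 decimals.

Form the Lagrangian:
  L(x, lambda) = (1/2) x^T Q x + c^T x + lambda^T (A x - b)
Stationarity (grad_x L = 0): Q x + c + A^T lambda = 0.
Primal feasibility: A x = b.

This gives the KKT block system:
  [ Q   A^T ] [ x     ]   [-c ]
  [ A    0  ] [ lambda ] = [ b ]

Solving the linear system:
  x*      = (-1.7556, -1.0667, -2.9333)
  lambda* = (3.0741, 2.5556)
  f(x*)   = 42.7556

x* = (-1.7556, -1.0667, -2.9333), lambda* = (3.0741, 2.5556)


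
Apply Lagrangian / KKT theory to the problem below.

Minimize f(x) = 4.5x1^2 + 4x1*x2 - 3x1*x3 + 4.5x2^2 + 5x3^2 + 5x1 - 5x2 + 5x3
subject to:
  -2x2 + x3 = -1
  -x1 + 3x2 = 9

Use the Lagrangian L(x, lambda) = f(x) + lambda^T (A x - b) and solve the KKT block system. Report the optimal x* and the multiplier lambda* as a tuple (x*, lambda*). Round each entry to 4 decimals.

Form the Lagrangian:
  L(x, lambda) = (1/2) x^T Q x + c^T x + lambda^T (A x - b)
Stationarity (grad_x L = 0): Q x + c + A^T lambda = 0.
Primal feasibility: A x = b.

This gives the KKT block system:
  [ Q   A^T ] [ x     ]   [-c ]
  [ A    0  ] [ lambda ] = [ b ]

Solving the linear system:
  x*      = (-3.5085, 1.8305, 2.661)
  lambda* = (-42.1356, -27.2373)
  f(x*)   = 94.8051

x* = (-3.5085, 1.8305, 2.661), lambda* = (-42.1356, -27.2373)


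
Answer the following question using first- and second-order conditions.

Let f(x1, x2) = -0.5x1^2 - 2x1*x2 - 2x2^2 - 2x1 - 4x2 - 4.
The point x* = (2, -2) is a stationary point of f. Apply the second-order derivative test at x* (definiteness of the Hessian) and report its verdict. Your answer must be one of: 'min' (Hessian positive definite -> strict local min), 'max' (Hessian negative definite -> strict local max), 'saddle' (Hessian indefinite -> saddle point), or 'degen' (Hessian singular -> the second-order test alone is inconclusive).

Compute the Hessian H = grad^2 f:
  H = [[-1, -2], [-2, -4]]
Verify stationarity: grad f(x*) = H x* + g = (0, 0).
Eigenvalues of H: -5, 0.
H has a zero eigenvalue (singular; negative semidefinite but not definite), so H is neither positive definite, negative definite, nor indefinite. The second-order test alone is inconclusive -> degen.
(Indeed, f is constant along the null direction of H through x*, so x* is not a strict local extremum.)

degen


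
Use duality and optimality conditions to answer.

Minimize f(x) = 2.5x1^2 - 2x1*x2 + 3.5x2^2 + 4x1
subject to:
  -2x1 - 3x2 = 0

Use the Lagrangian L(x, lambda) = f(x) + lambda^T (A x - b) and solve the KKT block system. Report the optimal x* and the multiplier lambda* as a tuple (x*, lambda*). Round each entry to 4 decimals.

Form the Lagrangian:
  L(x, lambda) = (1/2) x^T Q x + c^T x + lambda^T (A x - b)
Stationarity (grad_x L = 0): Q x + c + A^T lambda = 0.
Primal feasibility: A x = b.

This gives the KKT block system:
  [ Q   A^T ] [ x     ]   [-c ]
  [ A    0  ] [ lambda ] = [ b ]

Solving the linear system:
  x*      = (-0.3711, 0.2474)
  lambda* = (0.8247)
  f(x*)   = -0.7423

x* = (-0.3711, 0.2474), lambda* = (0.8247)


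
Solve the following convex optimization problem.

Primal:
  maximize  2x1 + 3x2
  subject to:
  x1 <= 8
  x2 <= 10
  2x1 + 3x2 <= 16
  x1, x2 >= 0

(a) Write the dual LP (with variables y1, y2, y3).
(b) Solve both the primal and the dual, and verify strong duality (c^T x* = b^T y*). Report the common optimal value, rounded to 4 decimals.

The standard primal-dual pair for 'max c^T x s.t. A x <= b, x >= 0' is:
  Dual:  min b^T y  s.t.  A^T y >= c,  y >= 0.

So the dual LP is:
  minimize  8y1 + 10y2 + 16y3
  subject to:
    y1 + 2y3 >= 2
    y2 + 3y3 >= 3
    y1, y2, y3 >= 0

Solving the primal: x* = (0, 5.3333).
  primal value c^T x* = 16.
Solving the dual: y* = (0, 0, 1).
  dual value b^T y* = 16.
Strong duality: c^T x* = b^T y*. Confirmed.

16


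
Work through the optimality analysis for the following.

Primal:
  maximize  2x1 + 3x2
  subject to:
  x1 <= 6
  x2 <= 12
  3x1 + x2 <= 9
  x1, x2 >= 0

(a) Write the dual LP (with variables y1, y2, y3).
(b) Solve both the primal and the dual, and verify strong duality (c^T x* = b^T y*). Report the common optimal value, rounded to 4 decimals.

The standard primal-dual pair for 'max c^T x s.t. A x <= b, x >= 0' is:
  Dual:  min b^T y  s.t.  A^T y >= c,  y >= 0.

So the dual LP is:
  minimize  6y1 + 12y2 + 9y3
  subject to:
    y1 + 3y3 >= 2
    y2 + y3 >= 3
    y1, y2, y3 >= 0

Solving the primal: x* = (0, 9).
  primal value c^T x* = 27.
Solving the dual: y* = (0, 0, 3).
  dual value b^T y* = 27.
Strong duality: c^T x* = b^T y*. Confirmed.

27


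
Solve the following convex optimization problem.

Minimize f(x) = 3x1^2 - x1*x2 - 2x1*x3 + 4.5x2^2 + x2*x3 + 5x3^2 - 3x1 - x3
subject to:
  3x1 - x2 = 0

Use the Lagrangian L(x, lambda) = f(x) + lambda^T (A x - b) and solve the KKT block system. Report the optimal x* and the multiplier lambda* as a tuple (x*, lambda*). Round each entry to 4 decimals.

Form the Lagrangian:
  L(x, lambda) = (1/2) x^T Q x + c^T x + lambda^T (A x - b)
Stationarity (grad_x L = 0): Q x + c + A^T lambda = 0.
Primal feasibility: A x = b.

This gives the KKT block system:
  [ Q   A^T ] [ x     ]   [-c ]
  [ A    0  ] [ lambda ] = [ b ]

Solving the linear system:
  x*      = (0.0358, 0.1075, 0.0964)
  lambda* = (1.0284)
  f(x*)   = -0.102

x* = (0.0358, 0.1075, 0.0964), lambda* = (1.0284)


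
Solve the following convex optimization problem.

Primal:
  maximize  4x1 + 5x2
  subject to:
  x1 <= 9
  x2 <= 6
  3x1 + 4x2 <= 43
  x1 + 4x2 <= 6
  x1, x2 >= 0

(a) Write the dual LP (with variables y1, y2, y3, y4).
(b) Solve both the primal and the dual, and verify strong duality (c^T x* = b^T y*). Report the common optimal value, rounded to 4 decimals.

The standard primal-dual pair for 'max c^T x s.t. A x <= b, x >= 0' is:
  Dual:  min b^T y  s.t.  A^T y >= c,  y >= 0.

So the dual LP is:
  minimize  9y1 + 6y2 + 43y3 + 6y4
  subject to:
    y1 + 3y3 + y4 >= 4
    y2 + 4y3 + 4y4 >= 5
    y1, y2, y3, y4 >= 0

Solving the primal: x* = (6, 0).
  primal value c^T x* = 24.
Solving the dual: y* = (0, 0, 0, 4).
  dual value b^T y* = 24.
Strong duality: c^T x* = b^T y*. Confirmed.

24


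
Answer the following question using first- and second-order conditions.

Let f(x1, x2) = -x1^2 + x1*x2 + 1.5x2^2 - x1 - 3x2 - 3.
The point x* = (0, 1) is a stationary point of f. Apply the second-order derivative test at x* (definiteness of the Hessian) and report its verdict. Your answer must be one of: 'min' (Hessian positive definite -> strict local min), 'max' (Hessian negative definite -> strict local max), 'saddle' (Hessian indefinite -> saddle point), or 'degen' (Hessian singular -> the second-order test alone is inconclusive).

Compute the Hessian H = grad^2 f:
  H = [[-2, 1], [1, 3]]
Verify stationarity: grad f(x*) = H x* + g = (0, 0).
Eigenvalues of H: -2.1926, 3.1926.
Eigenvalues have mixed signs, so H is indefinite -> x* is a saddle point.

saddle


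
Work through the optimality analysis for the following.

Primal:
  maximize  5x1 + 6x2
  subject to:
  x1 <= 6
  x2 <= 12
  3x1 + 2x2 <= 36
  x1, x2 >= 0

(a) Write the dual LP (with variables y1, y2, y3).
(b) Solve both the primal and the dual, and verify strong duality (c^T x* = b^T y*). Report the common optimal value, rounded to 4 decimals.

The standard primal-dual pair for 'max c^T x s.t. A x <= b, x >= 0' is:
  Dual:  min b^T y  s.t.  A^T y >= c,  y >= 0.

So the dual LP is:
  minimize  6y1 + 12y2 + 36y3
  subject to:
    y1 + 3y3 >= 5
    y2 + 2y3 >= 6
    y1, y2, y3 >= 0

Solving the primal: x* = (4, 12).
  primal value c^T x* = 92.
Solving the dual: y* = (0, 2.6667, 1.6667).
  dual value b^T y* = 92.
Strong duality: c^T x* = b^T y*. Confirmed.

92


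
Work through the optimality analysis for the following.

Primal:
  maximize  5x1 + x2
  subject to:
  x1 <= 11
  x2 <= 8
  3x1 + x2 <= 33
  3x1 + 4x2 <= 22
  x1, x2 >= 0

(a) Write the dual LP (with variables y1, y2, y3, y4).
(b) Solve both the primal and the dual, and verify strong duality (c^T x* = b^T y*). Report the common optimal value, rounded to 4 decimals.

The standard primal-dual pair for 'max c^T x s.t. A x <= b, x >= 0' is:
  Dual:  min b^T y  s.t.  A^T y >= c,  y >= 0.

So the dual LP is:
  minimize  11y1 + 8y2 + 33y3 + 22y4
  subject to:
    y1 + 3y3 + 3y4 >= 5
    y2 + y3 + 4y4 >= 1
    y1, y2, y3, y4 >= 0

Solving the primal: x* = (7.3333, 0).
  primal value c^T x* = 36.6667.
Solving the dual: y* = (0, 0, 0, 1.6667).
  dual value b^T y* = 36.6667.
Strong duality: c^T x* = b^T y*. Confirmed.

36.6667


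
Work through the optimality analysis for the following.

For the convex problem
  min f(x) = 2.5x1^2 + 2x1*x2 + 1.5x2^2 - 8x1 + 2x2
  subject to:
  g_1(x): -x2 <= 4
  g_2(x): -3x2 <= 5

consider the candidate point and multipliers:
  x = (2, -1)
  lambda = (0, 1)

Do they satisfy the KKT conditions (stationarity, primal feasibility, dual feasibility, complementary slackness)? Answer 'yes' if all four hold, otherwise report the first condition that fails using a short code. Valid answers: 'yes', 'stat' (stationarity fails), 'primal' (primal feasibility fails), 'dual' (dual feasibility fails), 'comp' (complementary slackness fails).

Gradient of f: grad f(x) = Q x + c = (0, 3)
Constraint values g_i(x) = a_i^T x - b_i:
  g_1((2, -1)) = -3
  g_2((2, -1)) = -2
Stationarity residual: grad f(x) + sum_i lambda_i a_i = (0, 0)
  -> stationarity OK
Primal feasibility (all g_i <= 0): OK
Dual feasibility (all lambda_i >= 0): OK
Complementary slackness (lambda_i * g_i(x) = 0 for all i): FAILS

Verdict: the first failing condition is complementary_slackness -> comp.

comp


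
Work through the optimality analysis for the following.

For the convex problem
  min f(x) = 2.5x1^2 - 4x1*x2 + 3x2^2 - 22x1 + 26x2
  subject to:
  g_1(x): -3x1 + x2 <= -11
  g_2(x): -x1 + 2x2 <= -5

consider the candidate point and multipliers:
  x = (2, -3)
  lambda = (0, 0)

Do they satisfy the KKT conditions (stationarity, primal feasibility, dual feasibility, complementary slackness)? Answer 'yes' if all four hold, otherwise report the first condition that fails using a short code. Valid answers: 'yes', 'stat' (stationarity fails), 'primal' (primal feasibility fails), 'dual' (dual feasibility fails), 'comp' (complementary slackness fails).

Gradient of f: grad f(x) = Q x + c = (0, 0)
Constraint values g_i(x) = a_i^T x - b_i:
  g_1((2, -3)) = 2
  g_2((2, -3)) = -3
Stationarity residual: grad f(x) + sum_i lambda_i a_i = (0, 0)
  -> stationarity OK
Primal feasibility (all g_i <= 0): FAILS
Dual feasibility (all lambda_i >= 0): OK
Complementary slackness (lambda_i * g_i(x) = 0 for all i): OK

Verdict: the first failing condition is primal_feasibility -> primal.

primal


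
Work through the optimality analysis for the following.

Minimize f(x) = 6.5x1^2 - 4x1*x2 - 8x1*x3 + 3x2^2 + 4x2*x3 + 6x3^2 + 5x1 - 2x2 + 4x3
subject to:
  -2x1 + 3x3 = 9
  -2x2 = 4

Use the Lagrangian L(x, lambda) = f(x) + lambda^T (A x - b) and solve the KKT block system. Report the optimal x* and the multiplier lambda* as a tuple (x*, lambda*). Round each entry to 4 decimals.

Form the Lagrangian:
  L(x, lambda) = (1/2) x^T Q x + c^T x + lambda^T (A x - b)
Stationarity (grad_x L = 0): Q x + c + A^T lambda = 0.
Primal feasibility: A x = b.

This gives the KKT block system:
  [ Q   A^T ] [ x     ]   [-c ]
  [ A    0  ] [ lambda ] = [ b ]

Solving the linear system:
  x*      = (-1.3478, -2, 2.1014)
  lambda* = (-10.6667, -0.1014)
  f(x*)   = 51.0362

x* = (-1.3478, -2, 2.1014), lambda* = (-10.6667, -0.1014)


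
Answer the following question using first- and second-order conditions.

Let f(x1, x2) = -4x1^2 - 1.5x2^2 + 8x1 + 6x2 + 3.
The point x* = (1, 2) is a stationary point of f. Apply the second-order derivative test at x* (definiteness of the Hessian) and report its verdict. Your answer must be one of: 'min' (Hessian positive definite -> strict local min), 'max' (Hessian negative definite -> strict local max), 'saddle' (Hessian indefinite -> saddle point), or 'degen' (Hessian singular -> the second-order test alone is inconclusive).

Compute the Hessian H = grad^2 f:
  H = [[-8, 0], [0, -3]]
Verify stationarity: grad f(x*) = H x* + g = (0, 0).
Eigenvalues of H: -8, -3.
Both eigenvalues < 0, so H is negative definite -> x* is a strict local max.

max


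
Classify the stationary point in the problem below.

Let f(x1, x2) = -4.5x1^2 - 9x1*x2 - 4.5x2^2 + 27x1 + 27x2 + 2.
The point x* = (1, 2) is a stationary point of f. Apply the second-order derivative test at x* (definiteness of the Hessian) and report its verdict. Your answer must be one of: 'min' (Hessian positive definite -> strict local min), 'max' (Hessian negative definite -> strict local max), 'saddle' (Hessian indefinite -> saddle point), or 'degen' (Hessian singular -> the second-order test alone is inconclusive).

Compute the Hessian H = grad^2 f:
  H = [[-9, -9], [-9, -9]]
Verify stationarity: grad f(x*) = H x* + g = (0, 0).
Eigenvalues of H: -18, 0.
H has a zero eigenvalue (singular; negative semidefinite but not definite), so H is neither positive definite, negative definite, nor indefinite. The second-order test alone is inconclusive -> degen.
(Indeed, f is constant along the null direction of H through x*, so x* is not a strict local extremum.)

degen


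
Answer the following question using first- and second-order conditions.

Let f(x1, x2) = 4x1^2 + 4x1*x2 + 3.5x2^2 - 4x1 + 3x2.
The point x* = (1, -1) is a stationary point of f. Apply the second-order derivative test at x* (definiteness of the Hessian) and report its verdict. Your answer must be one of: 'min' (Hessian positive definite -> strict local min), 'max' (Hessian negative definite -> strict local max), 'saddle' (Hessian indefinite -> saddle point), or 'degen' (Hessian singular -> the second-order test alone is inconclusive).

Compute the Hessian H = grad^2 f:
  H = [[8, 4], [4, 7]]
Verify stationarity: grad f(x*) = H x* + g = (0, 0).
Eigenvalues of H: 3.4689, 11.5311.
Both eigenvalues > 0, so H is positive definite -> x* is a strict local min.

min


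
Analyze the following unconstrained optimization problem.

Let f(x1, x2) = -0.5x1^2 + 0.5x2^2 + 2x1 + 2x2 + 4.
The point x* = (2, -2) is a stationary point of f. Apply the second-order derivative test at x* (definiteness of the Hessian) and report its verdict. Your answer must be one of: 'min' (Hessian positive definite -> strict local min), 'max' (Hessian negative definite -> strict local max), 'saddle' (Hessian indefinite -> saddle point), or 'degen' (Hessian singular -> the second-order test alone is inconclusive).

Compute the Hessian H = grad^2 f:
  H = [[-1, 0], [0, 1]]
Verify stationarity: grad f(x*) = H x* + g = (0, 0).
Eigenvalues of H: -1, 1.
Eigenvalues have mixed signs, so H is indefinite -> x* is a saddle point.

saddle


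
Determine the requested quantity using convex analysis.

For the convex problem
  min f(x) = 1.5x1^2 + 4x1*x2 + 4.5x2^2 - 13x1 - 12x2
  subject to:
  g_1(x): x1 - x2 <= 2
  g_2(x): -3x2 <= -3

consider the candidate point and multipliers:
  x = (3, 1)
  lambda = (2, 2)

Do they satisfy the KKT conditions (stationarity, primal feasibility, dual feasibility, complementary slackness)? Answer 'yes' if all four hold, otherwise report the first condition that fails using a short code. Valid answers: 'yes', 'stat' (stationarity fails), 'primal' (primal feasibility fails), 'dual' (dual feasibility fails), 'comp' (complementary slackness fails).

Gradient of f: grad f(x) = Q x + c = (0, 9)
Constraint values g_i(x) = a_i^T x - b_i:
  g_1((3, 1)) = 0
  g_2((3, 1)) = 0
Stationarity residual: grad f(x) + sum_i lambda_i a_i = (2, 1)
  -> stationarity FAILS
Primal feasibility (all g_i <= 0): OK
Dual feasibility (all lambda_i >= 0): OK
Complementary slackness (lambda_i * g_i(x) = 0 for all i): OK

Verdict: the first failing condition is stationarity -> stat.

stat


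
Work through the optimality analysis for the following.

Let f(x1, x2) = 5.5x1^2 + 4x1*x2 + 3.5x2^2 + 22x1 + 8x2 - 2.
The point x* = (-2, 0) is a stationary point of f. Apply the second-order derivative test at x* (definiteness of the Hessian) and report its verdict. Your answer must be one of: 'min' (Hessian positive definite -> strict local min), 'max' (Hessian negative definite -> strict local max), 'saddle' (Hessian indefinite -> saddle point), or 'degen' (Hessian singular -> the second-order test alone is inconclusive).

Compute the Hessian H = grad^2 f:
  H = [[11, 4], [4, 7]]
Verify stationarity: grad f(x*) = H x* + g = (0, 0).
Eigenvalues of H: 4.5279, 13.4721.
Both eigenvalues > 0, so H is positive definite -> x* is a strict local min.

min


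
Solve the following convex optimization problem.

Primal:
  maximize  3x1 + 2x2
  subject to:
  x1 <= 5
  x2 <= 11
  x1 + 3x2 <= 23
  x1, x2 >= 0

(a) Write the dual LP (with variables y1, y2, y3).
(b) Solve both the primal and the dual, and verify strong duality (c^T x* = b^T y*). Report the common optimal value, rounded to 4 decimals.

The standard primal-dual pair for 'max c^T x s.t. A x <= b, x >= 0' is:
  Dual:  min b^T y  s.t.  A^T y >= c,  y >= 0.

So the dual LP is:
  minimize  5y1 + 11y2 + 23y3
  subject to:
    y1 + y3 >= 3
    y2 + 3y3 >= 2
    y1, y2, y3 >= 0

Solving the primal: x* = (5, 6).
  primal value c^T x* = 27.
Solving the dual: y* = (2.3333, 0, 0.6667).
  dual value b^T y* = 27.
Strong duality: c^T x* = b^T y*. Confirmed.

27


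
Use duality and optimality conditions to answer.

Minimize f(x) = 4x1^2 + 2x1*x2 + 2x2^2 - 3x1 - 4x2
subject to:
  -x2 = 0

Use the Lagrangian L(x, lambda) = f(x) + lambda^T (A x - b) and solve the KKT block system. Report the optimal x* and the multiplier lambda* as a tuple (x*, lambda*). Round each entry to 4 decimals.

Form the Lagrangian:
  L(x, lambda) = (1/2) x^T Q x + c^T x + lambda^T (A x - b)
Stationarity (grad_x L = 0): Q x + c + A^T lambda = 0.
Primal feasibility: A x = b.

This gives the KKT block system:
  [ Q   A^T ] [ x     ]   [-c ]
  [ A    0  ] [ lambda ] = [ b ]

Solving the linear system:
  x*      = (0.375, 0)
  lambda* = (-3.25)
  f(x*)   = -0.5625

x* = (0.375, 0), lambda* = (-3.25)


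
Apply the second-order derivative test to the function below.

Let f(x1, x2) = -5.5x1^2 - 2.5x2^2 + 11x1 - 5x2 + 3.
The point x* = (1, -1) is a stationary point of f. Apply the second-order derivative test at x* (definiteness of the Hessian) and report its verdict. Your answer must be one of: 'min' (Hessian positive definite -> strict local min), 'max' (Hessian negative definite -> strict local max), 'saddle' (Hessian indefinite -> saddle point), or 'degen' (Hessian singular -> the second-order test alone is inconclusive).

Compute the Hessian H = grad^2 f:
  H = [[-11, 0], [0, -5]]
Verify stationarity: grad f(x*) = H x* + g = (0, 0).
Eigenvalues of H: -11, -5.
Both eigenvalues < 0, so H is negative definite -> x* is a strict local max.

max


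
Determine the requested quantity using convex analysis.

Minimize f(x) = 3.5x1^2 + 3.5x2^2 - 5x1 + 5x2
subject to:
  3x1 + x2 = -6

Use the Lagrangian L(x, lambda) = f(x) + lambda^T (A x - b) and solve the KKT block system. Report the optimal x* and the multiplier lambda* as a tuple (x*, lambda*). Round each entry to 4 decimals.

Form the Lagrangian:
  L(x, lambda) = (1/2) x^T Q x + c^T x + lambda^T (A x - b)
Stationarity (grad_x L = 0): Q x + c + A^T lambda = 0.
Primal feasibility: A x = b.

This gives the KKT block system:
  [ Q   A^T ] [ x     ]   [-c ]
  [ A    0  ] [ lambda ] = [ b ]

Solving the linear system:
  x*      = (-1.5143, -1.4571)
  lambda* = (5.2)
  f(x*)   = 15.7429

x* = (-1.5143, -1.4571), lambda* = (5.2)


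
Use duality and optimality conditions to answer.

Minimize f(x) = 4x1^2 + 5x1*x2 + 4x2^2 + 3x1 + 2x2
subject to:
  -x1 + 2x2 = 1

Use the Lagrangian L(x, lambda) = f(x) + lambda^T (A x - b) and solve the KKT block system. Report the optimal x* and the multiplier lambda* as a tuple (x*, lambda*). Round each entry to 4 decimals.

Form the Lagrangian:
  L(x, lambda) = (1/2) x^T Q x + c^T x + lambda^T (A x - b)
Stationarity (grad_x L = 0): Q x + c + A^T lambda = 0.
Primal feasibility: A x = b.

This gives the KKT block system:
  [ Q   A^T ] [ x     ]   [-c ]
  [ A    0  ] [ lambda ] = [ b ]

Solving the linear system:
  x*      = (-0.5667, 0.2167)
  lambda* = (-0.45)
  f(x*)   = -0.4083

x* = (-0.5667, 0.2167), lambda* = (-0.45)


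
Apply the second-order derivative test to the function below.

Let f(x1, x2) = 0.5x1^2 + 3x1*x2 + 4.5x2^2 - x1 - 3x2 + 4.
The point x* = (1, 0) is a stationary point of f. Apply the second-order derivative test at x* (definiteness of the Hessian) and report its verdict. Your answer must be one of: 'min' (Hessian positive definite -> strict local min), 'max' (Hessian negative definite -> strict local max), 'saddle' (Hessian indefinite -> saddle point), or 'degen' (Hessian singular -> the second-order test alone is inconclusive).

Compute the Hessian H = grad^2 f:
  H = [[1, 3], [3, 9]]
Verify stationarity: grad f(x*) = H x* + g = (0, 0).
Eigenvalues of H: 0, 10.
H has a zero eigenvalue (singular; positive semidefinite but not definite), so H is neither positive definite, negative definite, nor indefinite. The second-order test alone is inconclusive -> degen.
(Indeed, f is constant along the null direction of H through x*, so x* is not a strict local extremum.)

degen


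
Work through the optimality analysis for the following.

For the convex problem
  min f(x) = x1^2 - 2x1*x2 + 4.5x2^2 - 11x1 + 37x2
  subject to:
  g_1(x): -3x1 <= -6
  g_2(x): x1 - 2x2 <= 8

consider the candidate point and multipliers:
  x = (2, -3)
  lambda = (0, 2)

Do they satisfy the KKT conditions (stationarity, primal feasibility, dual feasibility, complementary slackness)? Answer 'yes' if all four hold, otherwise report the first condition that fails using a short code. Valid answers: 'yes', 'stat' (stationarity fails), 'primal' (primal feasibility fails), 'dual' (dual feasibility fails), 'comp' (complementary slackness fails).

Gradient of f: grad f(x) = Q x + c = (-1, 6)
Constraint values g_i(x) = a_i^T x - b_i:
  g_1((2, -3)) = 0
  g_2((2, -3)) = 0
Stationarity residual: grad f(x) + sum_i lambda_i a_i = (1, 2)
  -> stationarity FAILS
Primal feasibility (all g_i <= 0): OK
Dual feasibility (all lambda_i >= 0): OK
Complementary slackness (lambda_i * g_i(x) = 0 for all i): OK

Verdict: the first failing condition is stationarity -> stat.

stat


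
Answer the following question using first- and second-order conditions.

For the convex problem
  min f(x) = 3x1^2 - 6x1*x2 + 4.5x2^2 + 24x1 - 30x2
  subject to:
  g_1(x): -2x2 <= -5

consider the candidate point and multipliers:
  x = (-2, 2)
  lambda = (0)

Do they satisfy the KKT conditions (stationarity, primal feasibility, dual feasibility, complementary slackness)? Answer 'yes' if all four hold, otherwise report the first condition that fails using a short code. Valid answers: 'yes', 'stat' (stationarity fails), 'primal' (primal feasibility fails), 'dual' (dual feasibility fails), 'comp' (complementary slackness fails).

Gradient of f: grad f(x) = Q x + c = (0, 0)
Constraint values g_i(x) = a_i^T x - b_i:
  g_1((-2, 2)) = 1
Stationarity residual: grad f(x) + sum_i lambda_i a_i = (0, 0)
  -> stationarity OK
Primal feasibility (all g_i <= 0): FAILS
Dual feasibility (all lambda_i >= 0): OK
Complementary slackness (lambda_i * g_i(x) = 0 for all i): OK

Verdict: the first failing condition is primal_feasibility -> primal.

primal


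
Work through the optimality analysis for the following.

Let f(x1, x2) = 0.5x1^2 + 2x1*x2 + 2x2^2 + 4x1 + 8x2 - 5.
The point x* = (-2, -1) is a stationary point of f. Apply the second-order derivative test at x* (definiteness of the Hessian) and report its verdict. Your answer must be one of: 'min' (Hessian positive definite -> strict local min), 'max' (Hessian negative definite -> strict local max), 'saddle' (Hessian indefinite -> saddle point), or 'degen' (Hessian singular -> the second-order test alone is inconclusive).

Compute the Hessian H = grad^2 f:
  H = [[1, 2], [2, 4]]
Verify stationarity: grad f(x*) = H x* + g = (0, 0).
Eigenvalues of H: 0, 5.
H has a zero eigenvalue (singular; positive semidefinite but not definite), so H is neither positive definite, negative definite, nor indefinite. The second-order test alone is inconclusive -> degen.
(Indeed, f is constant along the null direction of H through x*, so x* is not a strict local extremum.)

degen


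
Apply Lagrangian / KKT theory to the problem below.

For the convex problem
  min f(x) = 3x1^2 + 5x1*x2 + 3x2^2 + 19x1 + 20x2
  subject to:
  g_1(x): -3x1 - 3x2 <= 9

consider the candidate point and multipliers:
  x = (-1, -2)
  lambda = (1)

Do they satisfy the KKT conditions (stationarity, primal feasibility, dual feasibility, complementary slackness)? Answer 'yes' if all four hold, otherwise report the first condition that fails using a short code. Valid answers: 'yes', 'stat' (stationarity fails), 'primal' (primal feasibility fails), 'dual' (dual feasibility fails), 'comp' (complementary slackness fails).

Gradient of f: grad f(x) = Q x + c = (3, 3)
Constraint values g_i(x) = a_i^T x - b_i:
  g_1((-1, -2)) = 0
Stationarity residual: grad f(x) + sum_i lambda_i a_i = (0, 0)
  -> stationarity OK
Primal feasibility (all g_i <= 0): OK
Dual feasibility (all lambda_i >= 0): OK
Complementary slackness (lambda_i * g_i(x) = 0 for all i): OK

Verdict: yes, KKT holds.

yes


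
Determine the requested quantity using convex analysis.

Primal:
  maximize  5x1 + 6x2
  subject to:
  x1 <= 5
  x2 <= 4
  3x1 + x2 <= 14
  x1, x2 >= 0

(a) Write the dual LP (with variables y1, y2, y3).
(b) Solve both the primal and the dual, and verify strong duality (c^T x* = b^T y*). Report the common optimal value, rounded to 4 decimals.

The standard primal-dual pair for 'max c^T x s.t. A x <= b, x >= 0' is:
  Dual:  min b^T y  s.t.  A^T y >= c,  y >= 0.

So the dual LP is:
  minimize  5y1 + 4y2 + 14y3
  subject to:
    y1 + 3y3 >= 5
    y2 + y3 >= 6
    y1, y2, y3 >= 0

Solving the primal: x* = (3.3333, 4).
  primal value c^T x* = 40.6667.
Solving the dual: y* = (0, 4.3333, 1.6667).
  dual value b^T y* = 40.6667.
Strong duality: c^T x* = b^T y*. Confirmed.

40.6667


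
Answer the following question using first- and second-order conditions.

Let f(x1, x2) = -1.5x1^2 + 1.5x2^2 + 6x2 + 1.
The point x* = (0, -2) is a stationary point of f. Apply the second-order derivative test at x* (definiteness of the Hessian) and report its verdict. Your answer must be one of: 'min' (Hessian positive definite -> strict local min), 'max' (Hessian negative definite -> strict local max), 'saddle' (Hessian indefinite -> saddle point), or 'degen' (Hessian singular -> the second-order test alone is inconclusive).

Compute the Hessian H = grad^2 f:
  H = [[-3, 0], [0, 3]]
Verify stationarity: grad f(x*) = H x* + g = (0, 0).
Eigenvalues of H: -3, 3.
Eigenvalues have mixed signs, so H is indefinite -> x* is a saddle point.

saddle


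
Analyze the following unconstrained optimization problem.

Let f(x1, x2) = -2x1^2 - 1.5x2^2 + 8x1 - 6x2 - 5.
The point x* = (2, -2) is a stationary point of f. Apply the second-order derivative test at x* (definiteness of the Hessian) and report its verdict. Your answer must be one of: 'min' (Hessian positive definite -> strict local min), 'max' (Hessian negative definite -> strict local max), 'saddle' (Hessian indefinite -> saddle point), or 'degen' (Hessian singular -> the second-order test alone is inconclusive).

Compute the Hessian H = grad^2 f:
  H = [[-4, 0], [0, -3]]
Verify stationarity: grad f(x*) = H x* + g = (0, 0).
Eigenvalues of H: -4, -3.
Both eigenvalues < 0, so H is negative definite -> x* is a strict local max.

max


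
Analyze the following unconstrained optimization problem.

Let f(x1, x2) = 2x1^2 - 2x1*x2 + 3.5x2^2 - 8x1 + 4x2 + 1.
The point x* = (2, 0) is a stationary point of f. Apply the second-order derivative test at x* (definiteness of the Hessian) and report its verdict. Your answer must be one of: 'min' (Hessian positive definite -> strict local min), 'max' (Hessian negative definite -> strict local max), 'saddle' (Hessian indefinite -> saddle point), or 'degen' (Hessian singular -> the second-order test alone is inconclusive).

Compute the Hessian H = grad^2 f:
  H = [[4, -2], [-2, 7]]
Verify stationarity: grad f(x*) = H x* + g = (0, 0).
Eigenvalues of H: 3, 8.
Both eigenvalues > 0, so H is positive definite -> x* is a strict local min.

min


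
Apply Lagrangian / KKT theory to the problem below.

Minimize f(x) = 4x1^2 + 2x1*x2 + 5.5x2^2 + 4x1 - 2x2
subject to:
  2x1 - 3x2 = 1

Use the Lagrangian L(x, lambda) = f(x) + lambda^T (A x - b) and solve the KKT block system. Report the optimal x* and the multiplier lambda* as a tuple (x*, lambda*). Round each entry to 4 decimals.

Form the Lagrangian:
  L(x, lambda) = (1/2) x^T Q x + c^T x + lambda^T (A x - b)
Stationarity (grad_x L = 0): Q x + c + A^T lambda = 0.
Primal feasibility: A x = b.

This gives the KKT block system:
  [ Q   A^T ] [ x     ]   [-c ]
  [ A    0  ] [ lambda ] = [ b ]

Solving the linear system:
  x*      = (0.0286, -0.3143)
  lambda* = (-1.8)
  f(x*)   = 1.2714

x* = (0.0286, -0.3143), lambda* = (-1.8)


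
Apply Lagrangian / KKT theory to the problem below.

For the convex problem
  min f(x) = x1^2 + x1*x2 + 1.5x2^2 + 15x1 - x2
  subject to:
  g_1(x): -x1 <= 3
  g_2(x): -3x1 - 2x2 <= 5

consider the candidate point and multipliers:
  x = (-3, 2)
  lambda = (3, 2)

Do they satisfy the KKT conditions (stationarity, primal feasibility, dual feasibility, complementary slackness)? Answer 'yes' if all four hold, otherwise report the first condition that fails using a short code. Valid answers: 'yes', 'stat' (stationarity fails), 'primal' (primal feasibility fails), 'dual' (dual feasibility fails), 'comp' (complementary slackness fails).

Gradient of f: grad f(x) = Q x + c = (11, 2)
Constraint values g_i(x) = a_i^T x - b_i:
  g_1((-3, 2)) = 0
  g_2((-3, 2)) = 0
Stationarity residual: grad f(x) + sum_i lambda_i a_i = (2, -2)
  -> stationarity FAILS
Primal feasibility (all g_i <= 0): OK
Dual feasibility (all lambda_i >= 0): OK
Complementary slackness (lambda_i * g_i(x) = 0 for all i): OK

Verdict: the first failing condition is stationarity -> stat.

stat


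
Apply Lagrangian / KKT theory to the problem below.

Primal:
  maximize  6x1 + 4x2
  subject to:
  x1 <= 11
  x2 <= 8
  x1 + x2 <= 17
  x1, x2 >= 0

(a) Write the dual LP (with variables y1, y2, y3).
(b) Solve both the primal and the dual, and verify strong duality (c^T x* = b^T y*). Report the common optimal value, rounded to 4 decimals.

The standard primal-dual pair for 'max c^T x s.t. A x <= b, x >= 0' is:
  Dual:  min b^T y  s.t.  A^T y >= c,  y >= 0.

So the dual LP is:
  minimize  11y1 + 8y2 + 17y3
  subject to:
    y1 + y3 >= 6
    y2 + y3 >= 4
    y1, y2, y3 >= 0

Solving the primal: x* = (11, 6).
  primal value c^T x* = 90.
Solving the dual: y* = (2, 0, 4).
  dual value b^T y* = 90.
Strong duality: c^T x* = b^T y*. Confirmed.

90


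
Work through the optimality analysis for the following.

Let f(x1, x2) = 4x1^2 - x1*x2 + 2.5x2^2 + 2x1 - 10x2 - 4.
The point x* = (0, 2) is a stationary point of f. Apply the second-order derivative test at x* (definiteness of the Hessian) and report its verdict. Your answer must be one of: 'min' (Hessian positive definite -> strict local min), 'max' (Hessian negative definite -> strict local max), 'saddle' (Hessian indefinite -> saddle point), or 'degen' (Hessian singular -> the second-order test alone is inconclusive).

Compute the Hessian H = grad^2 f:
  H = [[8, -1], [-1, 5]]
Verify stationarity: grad f(x*) = H x* + g = (0, 0).
Eigenvalues of H: 4.6972, 8.3028.
Both eigenvalues > 0, so H is positive definite -> x* is a strict local min.

min


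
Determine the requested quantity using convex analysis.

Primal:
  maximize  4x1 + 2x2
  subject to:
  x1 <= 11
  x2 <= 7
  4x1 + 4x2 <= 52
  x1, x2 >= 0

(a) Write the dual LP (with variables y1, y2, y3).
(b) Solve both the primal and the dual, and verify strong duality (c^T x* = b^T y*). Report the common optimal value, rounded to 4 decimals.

The standard primal-dual pair for 'max c^T x s.t. A x <= b, x >= 0' is:
  Dual:  min b^T y  s.t.  A^T y >= c,  y >= 0.

So the dual LP is:
  minimize  11y1 + 7y2 + 52y3
  subject to:
    y1 + 4y3 >= 4
    y2 + 4y3 >= 2
    y1, y2, y3 >= 0

Solving the primal: x* = (11, 2).
  primal value c^T x* = 48.
Solving the dual: y* = (2, 0, 0.5).
  dual value b^T y* = 48.
Strong duality: c^T x* = b^T y*. Confirmed.

48


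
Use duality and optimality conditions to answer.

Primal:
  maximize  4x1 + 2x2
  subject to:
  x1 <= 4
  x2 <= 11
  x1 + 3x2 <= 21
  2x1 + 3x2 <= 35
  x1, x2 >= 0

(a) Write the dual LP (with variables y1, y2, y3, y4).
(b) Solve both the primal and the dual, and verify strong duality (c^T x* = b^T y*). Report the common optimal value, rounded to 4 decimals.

The standard primal-dual pair for 'max c^T x s.t. A x <= b, x >= 0' is:
  Dual:  min b^T y  s.t.  A^T y >= c,  y >= 0.

So the dual LP is:
  minimize  4y1 + 11y2 + 21y3 + 35y4
  subject to:
    y1 + y3 + 2y4 >= 4
    y2 + 3y3 + 3y4 >= 2
    y1, y2, y3, y4 >= 0

Solving the primal: x* = (4, 5.6667).
  primal value c^T x* = 27.3333.
Solving the dual: y* = (3.3333, 0, 0.6667, 0).
  dual value b^T y* = 27.3333.
Strong duality: c^T x* = b^T y*. Confirmed.

27.3333


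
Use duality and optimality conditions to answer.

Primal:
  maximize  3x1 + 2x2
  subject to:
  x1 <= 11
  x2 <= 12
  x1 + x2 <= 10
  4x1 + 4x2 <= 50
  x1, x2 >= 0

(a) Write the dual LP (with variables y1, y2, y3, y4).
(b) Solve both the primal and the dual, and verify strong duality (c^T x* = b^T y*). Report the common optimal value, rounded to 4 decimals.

The standard primal-dual pair for 'max c^T x s.t. A x <= b, x >= 0' is:
  Dual:  min b^T y  s.t.  A^T y >= c,  y >= 0.

So the dual LP is:
  minimize  11y1 + 12y2 + 10y3 + 50y4
  subject to:
    y1 + y3 + 4y4 >= 3
    y2 + y3 + 4y4 >= 2
    y1, y2, y3, y4 >= 0

Solving the primal: x* = (10, 0).
  primal value c^T x* = 30.
Solving the dual: y* = (0, 0, 3, 0).
  dual value b^T y* = 30.
Strong duality: c^T x* = b^T y*. Confirmed.

30


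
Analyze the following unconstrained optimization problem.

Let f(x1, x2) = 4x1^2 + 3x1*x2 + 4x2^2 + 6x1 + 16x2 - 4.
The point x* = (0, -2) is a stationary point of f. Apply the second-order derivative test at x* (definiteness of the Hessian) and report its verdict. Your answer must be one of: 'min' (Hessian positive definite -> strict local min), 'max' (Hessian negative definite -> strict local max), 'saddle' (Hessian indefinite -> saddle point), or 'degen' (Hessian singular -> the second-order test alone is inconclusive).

Compute the Hessian H = grad^2 f:
  H = [[8, 3], [3, 8]]
Verify stationarity: grad f(x*) = H x* + g = (0, 0).
Eigenvalues of H: 5, 11.
Both eigenvalues > 0, so H is positive definite -> x* is a strict local min.

min


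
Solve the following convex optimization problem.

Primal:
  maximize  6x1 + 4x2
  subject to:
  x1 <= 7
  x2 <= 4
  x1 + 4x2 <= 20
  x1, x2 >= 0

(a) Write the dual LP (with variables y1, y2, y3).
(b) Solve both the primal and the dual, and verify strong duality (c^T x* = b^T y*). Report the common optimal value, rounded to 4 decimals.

The standard primal-dual pair for 'max c^T x s.t. A x <= b, x >= 0' is:
  Dual:  min b^T y  s.t.  A^T y >= c,  y >= 0.

So the dual LP is:
  minimize  7y1 + 4y2 + 20y3
  subject to:
    y1 + y3 >= 6
    y2 + 4y3 >= 4
    y1, y2, y3 >= 0

Solving the primal: x* = (7, 3.25).
  primal value c^T x* = 55.
Solving the dual: y* = (5, 0, 1).
  dual value b^T y* = 55.
Strong duality: c^T x* = b^T y*. Confirmed.

55


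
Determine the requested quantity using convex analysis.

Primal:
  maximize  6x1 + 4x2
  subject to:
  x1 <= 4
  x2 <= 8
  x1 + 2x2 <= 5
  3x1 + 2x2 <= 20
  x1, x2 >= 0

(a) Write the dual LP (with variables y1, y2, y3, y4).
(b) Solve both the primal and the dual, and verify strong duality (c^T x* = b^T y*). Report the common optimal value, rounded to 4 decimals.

The standard primal-dual pair for 'max c^T x s.t. A x <= b, x >= 0' is:
  Dual:  min b^T y  s.t.  A^T y >= c,  y >= 0.

So the dual LP is:
  minimize  4y1 + 8y2 + 5y3 + 20y4
  subject to:
    y1 + y3 + 3y4 >= 6
    y2 + 2y3 + 2y4 >= 4
    y1, y2, y3, y4 >= 0

Solving the primal: x* = (4, 0.5).
  primal value c^T x* = 26.
Solving the dual: y* = (4, 0, 2, 0).
  dual value b^T y* = 26.
Strong duality: c^T x* = b^T y*. Confirmed.

26


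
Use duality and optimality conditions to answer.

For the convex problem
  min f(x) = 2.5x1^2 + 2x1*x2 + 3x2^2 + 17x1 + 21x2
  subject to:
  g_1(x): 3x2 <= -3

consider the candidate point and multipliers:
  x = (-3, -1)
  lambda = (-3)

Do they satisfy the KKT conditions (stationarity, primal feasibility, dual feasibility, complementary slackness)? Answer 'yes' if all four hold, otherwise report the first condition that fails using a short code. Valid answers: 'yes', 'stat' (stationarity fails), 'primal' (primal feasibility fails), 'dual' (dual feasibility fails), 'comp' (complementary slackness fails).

Gradient of f: grad f(x) = Q x + c = (0, 9)
Constraint values g_i(x) = a_i^T x - b_i:
  g_1((-3, -1)) = 0
Stationarity residual: grad f(x) + sum_i lambda_i a_i = (0, 0)
  -> stationarity OK
Primal feasibility (all g_i <= 0): OK
Dual feasibility (all lambda_i >= 0): FAILS
Complementary slackness (lambda_i * g_i(x) = 0 for all i): OK

Verdict: the first failing condition is dual_feasibility -> dual.

dual


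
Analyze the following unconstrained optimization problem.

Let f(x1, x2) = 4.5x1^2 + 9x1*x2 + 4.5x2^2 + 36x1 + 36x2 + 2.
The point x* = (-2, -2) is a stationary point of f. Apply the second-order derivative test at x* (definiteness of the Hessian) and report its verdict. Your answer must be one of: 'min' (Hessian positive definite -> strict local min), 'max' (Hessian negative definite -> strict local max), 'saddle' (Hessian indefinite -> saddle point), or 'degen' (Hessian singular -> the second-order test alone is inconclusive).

Compute the Hessian H = grad^2 f:
  H = [[9, 9], [9, 9]]
Verify stationarity: grad f(x*) = H x* + g = (0, 0).
Eigenvalues of H: 0, 18.
H has a zero eigenvalue (singular; positive semidefinite but not definite), so H is neither positive definite, negative definite, nor indefinite. The second-order test alone is inconclusive -> degen.
(Indeed, f is constant along the null direction of H through x*, so x* is not a strict local extremum.)

degen


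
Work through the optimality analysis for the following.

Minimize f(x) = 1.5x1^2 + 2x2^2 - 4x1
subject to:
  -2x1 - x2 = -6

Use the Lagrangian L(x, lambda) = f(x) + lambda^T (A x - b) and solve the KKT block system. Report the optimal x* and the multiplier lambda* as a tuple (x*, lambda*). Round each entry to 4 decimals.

Form the Lagrangian:
  L(x, lambda) = (1/2) x^T Q x + c^T x + lambda^T (A x - b)
Stationarity (grad_x L = 0): Q x + c + A^T lambda = 0.
Primal feasibility: A x = b.

This gives the KKT block system:
  [ Q   A^T ] [ x     ]   [-c ]
  [ A    0  ] [ lambda ] = [ b ]

Solving the linear system:
  x*      = (2.7368, 0.5263)
  lambda* = (2.1053)
  f(x*)   = 0.8421

x* = (2.7368, 0.5263), lambda* = (2.1053)
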